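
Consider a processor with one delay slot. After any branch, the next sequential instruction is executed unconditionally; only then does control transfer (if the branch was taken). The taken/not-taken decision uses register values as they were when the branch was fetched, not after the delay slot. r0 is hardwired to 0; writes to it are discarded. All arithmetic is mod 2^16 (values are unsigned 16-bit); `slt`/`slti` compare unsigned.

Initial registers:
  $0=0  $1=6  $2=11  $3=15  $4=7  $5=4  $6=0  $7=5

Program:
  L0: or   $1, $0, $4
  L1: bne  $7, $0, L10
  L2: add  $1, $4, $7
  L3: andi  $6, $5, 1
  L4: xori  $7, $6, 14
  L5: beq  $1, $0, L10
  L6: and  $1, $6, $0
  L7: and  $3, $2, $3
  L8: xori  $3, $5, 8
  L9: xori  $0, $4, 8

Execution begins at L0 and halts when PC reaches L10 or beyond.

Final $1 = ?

[0] or   $1, $0, $4  →  {$0:0, $1:7, $2:11, $3:15, $4:7, $5:4, $6:0, $7:5}
[1] bne  $7, $0, L10  →  {$0:0, $1:7, $2:11, $3:15, $4:7, $5:4, $6:0, $7:5}  ⟨branch taken⟩
[2] add  $1, $4, $7  →  {$0:0, $1:12, $2:11, $3:15, $4:7, $5:4, $6:0, $7:5}

12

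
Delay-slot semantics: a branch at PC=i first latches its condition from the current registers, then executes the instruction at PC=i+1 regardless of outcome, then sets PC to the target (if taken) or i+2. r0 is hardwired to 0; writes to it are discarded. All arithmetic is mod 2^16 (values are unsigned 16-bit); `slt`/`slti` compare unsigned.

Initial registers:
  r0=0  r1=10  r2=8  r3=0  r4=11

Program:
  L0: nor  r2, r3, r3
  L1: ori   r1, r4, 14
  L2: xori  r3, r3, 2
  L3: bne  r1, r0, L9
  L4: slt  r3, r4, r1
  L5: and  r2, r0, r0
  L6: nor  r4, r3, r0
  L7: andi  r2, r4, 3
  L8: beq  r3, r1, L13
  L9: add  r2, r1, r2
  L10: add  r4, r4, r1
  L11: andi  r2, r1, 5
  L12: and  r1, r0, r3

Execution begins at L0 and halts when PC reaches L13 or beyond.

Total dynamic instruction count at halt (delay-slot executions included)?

[0] nor  r2, r3, r3  →  {r0:0, r1:10, r2:65535, r3:0, r4:11}
[1] ori   r1, r4, 14  →  {r0:0, r1:15, r2:65535, r3:0, r4:11}
[2] xori  r3, r3, 2  →  {r0:0, r1:15, r2:65535, r3:2, r4:11}
[3] bne  r1, r0, L9  →  {r0:0, r1:15, r2:65535, r3:2, r4:11}  ⟨branch taken⟩
[4] slt  r3, r4, r1  →  {r0:0, r1:15, r2:65535, r3:1, r4:11}
[9] add  r2, r1, r2  →  {r0:0, r1:15, r2:14, r3:1, r4:11}
[10] add  r4, r4, r1  →  {r0:0, r1:15, r2:14, r3:1, r4:26}
[11] andi  r2, r1, 5  →  {r0:0, r1:15, r2:5, r3:1, r4:26}
[12] and  r1, r0, r3  →  {r0:0, r1:0, r2:5, r3:1, r4:26}

9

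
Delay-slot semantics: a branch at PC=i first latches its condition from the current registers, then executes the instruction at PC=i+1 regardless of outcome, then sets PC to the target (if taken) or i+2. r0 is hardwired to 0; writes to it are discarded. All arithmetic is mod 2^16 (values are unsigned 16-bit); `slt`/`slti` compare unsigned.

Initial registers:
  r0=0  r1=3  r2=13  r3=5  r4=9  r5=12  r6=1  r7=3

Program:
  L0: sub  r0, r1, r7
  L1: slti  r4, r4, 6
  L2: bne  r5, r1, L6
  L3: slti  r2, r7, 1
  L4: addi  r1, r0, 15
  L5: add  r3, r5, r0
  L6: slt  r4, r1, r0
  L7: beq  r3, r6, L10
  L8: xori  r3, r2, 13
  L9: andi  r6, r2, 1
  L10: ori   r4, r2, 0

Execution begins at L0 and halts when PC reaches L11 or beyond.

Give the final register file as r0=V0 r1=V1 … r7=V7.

r0=0 r1=3 r2=0 r3=13 r4=0 r5=12 r6=0 r7=3

PC=0  sub  r0, r1, r7        | r0=0 r1=3 r2=13 r3=5 r4=9 r5=12 r6=1 r7=3
PC=1  slti  r4, r4, 6        | r0=0 r1=3 r2=13 r3=5 r4=0 r5=12 r6=1 r7=3
PC=2  bne  r5, r1, L6        | r0=0 r1=3 r2=13 r3=5 r4=0 r5=12 r6=1 r7=3  [TAKEN]
PC=3  slti  r2, r7, 1        | r0=0 r1=3 r2=0 r3=5 r4=0 r5=12 r6=1 r7=3
PC=6  slt  r4, r1, r0        | r0=0 r1=3 r2=0 r3=5 r4=0 r5=12 r6=1 r7=3
PC=7  beq  r3, r6, L10       | r0=0 r1=3 r2=0 r3=5 r4=0 r5=12 r6=1 r7=3  [not taken]
PC=8  xori  r3, r2, 13       | r0=0 r1=3 r2=0 r3=13 r4=0 r5=12 r6=1 r7=3
PC=9  andi  r6, r2, 1        | r0=0 r1=3 r2=0 r3=13 r4=0 r5=12 r6=0 r7=3
PC=10 ori   r4, r2, 0        | r0=0 r1=3 r2=0 r3=13 r4=0 r5=12 r6=0 r7=3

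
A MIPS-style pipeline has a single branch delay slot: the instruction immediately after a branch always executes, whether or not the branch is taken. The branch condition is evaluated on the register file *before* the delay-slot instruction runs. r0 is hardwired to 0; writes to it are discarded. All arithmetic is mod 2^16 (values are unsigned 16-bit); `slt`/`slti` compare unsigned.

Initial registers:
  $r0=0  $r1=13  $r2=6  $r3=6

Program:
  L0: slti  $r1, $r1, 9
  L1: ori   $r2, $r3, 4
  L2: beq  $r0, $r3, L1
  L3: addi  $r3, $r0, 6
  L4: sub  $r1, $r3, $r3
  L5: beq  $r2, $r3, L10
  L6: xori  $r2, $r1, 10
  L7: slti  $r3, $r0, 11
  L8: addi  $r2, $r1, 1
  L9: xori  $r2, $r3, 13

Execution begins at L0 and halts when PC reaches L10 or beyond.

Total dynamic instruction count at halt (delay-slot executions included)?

7

PC=0  slti  $r1, $r1, 9      | $r0=0 $r1=0 $r2=6 $r3=6
PC=1  ori   $r2, $r3, 4      | $r0=0 $r1=0 $r2=6 $r3=6
PC=2  beq  $r0, $r3, L1      | $r0=0 $r1=0 $r2=6 $r3=6  [not taken]
PC=3  addi  $r3, $r0, 6      | $r0=0 $r1=0 $r2=6 $r3=6
PC=4  sub  $r1, $r3, $r3     | $r0=0 $r1=0 $r2=6 $r3=6
PC=5  beq  $r2, $r3, L10     | $r0=0 $r1=0 $r2=6 $r3=6  [TAKEN]
PC=6  xori  $r2, $r1, 10     | $r0=0 $r1=0 $r2=10 $r3=6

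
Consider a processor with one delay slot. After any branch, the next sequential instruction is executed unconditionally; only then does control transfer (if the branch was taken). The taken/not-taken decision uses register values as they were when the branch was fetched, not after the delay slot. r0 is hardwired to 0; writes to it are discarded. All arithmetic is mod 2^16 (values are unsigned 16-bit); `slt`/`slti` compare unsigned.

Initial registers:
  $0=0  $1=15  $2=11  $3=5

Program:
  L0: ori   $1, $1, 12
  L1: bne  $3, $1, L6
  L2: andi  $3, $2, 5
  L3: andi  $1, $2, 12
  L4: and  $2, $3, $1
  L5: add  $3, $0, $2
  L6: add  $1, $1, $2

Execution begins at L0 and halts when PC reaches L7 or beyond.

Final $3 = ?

1

[0] ori   $1, $1, 12  →  {$0:0, $1:15, $2:11, $3:5}
[1] bne  $3, $1, L6  →  {$0:0, $1:15, $2:11, $3:5}  ⟨branch taken⟩
[2] andi  $3, $2, 5  →  {$0:0, $1:15, $2:11, $3:1}
[6] add  $1, $1, $2  →  {$0:0, $1:26, $2:11, $3:1}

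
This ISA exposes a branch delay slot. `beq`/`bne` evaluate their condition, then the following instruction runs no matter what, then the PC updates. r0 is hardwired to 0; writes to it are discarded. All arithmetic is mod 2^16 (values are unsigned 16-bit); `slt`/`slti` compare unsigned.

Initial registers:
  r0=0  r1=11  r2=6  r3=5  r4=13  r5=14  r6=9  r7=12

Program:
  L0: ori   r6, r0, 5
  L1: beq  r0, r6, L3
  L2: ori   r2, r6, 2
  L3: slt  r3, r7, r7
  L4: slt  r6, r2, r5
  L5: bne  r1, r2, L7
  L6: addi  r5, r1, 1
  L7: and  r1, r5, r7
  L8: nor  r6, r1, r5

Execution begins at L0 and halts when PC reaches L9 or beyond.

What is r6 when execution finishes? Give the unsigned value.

#0 ori   r6, r0, 5 ; 0/11/6/5/13/14/5/12
#1 beq  r0, r6, L3 ; 0/11/6/5/13/14/5/12 ; →fallthru
#2 ori   r2, r6, 2 ; 0/11/7/5/13/14/5/12
#3 slt  r3, r7, r7 ; 0/11/7/0/13/14/5/12
#4 slt  r6, r2, r5 ; 0/11/7/0/13/14/1/12
#5 bne  r1, r2, L7 ; 0/11/7/0/13/14/1/12 ; →target
#6 addi  r5, r1, 1 ; 0/11/7/0/13/12/1/12
#7 and  r1, r5, r7 ; 0/12/7/0/13/12/1/12
#8 nor  r6, r1, r5 ; 0/12/7/0/13/12/65523/12

65523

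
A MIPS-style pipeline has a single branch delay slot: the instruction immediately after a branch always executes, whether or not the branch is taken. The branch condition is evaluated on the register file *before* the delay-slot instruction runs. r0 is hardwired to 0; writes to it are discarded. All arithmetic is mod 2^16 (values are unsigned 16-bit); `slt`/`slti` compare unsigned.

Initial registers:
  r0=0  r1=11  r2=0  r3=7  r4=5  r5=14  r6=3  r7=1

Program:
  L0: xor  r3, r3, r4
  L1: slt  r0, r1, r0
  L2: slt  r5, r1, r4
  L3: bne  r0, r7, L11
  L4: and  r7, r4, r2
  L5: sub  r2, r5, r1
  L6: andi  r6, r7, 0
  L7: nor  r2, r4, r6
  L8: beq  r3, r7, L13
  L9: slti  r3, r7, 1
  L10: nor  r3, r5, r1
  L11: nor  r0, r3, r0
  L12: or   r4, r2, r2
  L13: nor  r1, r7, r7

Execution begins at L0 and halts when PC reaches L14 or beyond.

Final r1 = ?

#0 xor  r3, r3, r4 ; 0/11/0/2/5/14/3/1
#1 slt  r0, r1, r0 ; 0/11/0/2/5/14/3/1
#2 slt  r5, r1, r4 ; 0/11/0/2/5/0/3/1
#3 bne  r0, r7, L11 ; 0/11/0/2/5/0/3/1 ; →target
#4 and  r7, r4, r2 ; 0/11/0/2/5/0/3/0
#11 nor  r0, r3, r0 ; 0/11/0/2/5/0/3/0
#12 or   r4, r2, r2 ; 0/11/0/2/0/0/3/0
#13 nor  r1, r7, r7 ; 0/65535/0/2/0/0/3/0

65535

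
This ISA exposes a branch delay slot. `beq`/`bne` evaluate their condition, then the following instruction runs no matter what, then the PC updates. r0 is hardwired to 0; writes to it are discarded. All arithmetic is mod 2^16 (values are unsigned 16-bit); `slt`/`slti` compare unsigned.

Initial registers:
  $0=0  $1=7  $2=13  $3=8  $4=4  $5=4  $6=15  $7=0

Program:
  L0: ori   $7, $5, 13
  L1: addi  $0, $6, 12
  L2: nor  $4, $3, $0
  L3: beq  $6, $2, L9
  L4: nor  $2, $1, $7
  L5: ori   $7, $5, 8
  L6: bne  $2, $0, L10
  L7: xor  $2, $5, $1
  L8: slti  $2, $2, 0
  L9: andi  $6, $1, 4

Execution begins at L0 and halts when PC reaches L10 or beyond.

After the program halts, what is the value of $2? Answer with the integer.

3

#0 ori   $7, $5, 13 ; 0/7/13/8/4/4/15/13
#1 addi  $0, $6, 12 ; 0/7/13/8/4/4/15/13
#2 nor  $4, $3, $0 ; 0/7/13/8/65527/4/15/13
#3 beq  $6, $2, L9 ; 0/7/13/8/65527/4/15/13 ; →fallthru
#4 nor  $2, $1, $7 ; 0/7/65520/8/65527/4/15/13
#5 ori   $7, $5, 8 ; 0/7/65520/8/65527/4/15/12
#6 bne  $2, $0, L10 ; 0/7/65520/8/65527/4/15/12 ; →target
#7 xor  $2, $5, $1 ; 0/7/3/8/65527/4/15/12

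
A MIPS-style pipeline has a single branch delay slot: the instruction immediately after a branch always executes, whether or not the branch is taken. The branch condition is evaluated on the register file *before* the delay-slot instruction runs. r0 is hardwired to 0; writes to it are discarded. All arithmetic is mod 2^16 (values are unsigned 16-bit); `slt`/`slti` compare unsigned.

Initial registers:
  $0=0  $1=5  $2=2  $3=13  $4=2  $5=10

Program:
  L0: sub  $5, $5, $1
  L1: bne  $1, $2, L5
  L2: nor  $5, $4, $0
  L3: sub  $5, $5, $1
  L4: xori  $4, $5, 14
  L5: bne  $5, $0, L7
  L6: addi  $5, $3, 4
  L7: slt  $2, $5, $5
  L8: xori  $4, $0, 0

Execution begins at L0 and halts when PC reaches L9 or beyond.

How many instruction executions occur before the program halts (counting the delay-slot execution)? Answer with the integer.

PC=0  sub  $5, $5, $1        | $0=0 $1=5 $2=2 $3=13 $4=2 $5=5
PC=1  bne  $1, $2, L5        | $0=0 $1=5 $2=2 $3=13 $4=2 $5=5  [TAKEN]
PC=2  nor  $5, $4, $0        | $0=0 $1=5 $2=2 $3=13 $4=2 $5=65533
PC=5  bne  $5, $0, L7        | $0=0 $1=5 $2=2 $3=13 $4=2 $5=65533  [TAKEN]
PC=6  addi  $5, $3, 4        | $0=0 $1=5 $2=2 $3=13 $4=2 $5=17
PC=7  slt  $2, $5, $5        | $0=0 $1=5 $2=0 $3=13 $4=2 $5=17
PC=8  xori  $4, $0, 0        | $0=0 $1=5 $2=0 $3=13 $4=0 $5=17

7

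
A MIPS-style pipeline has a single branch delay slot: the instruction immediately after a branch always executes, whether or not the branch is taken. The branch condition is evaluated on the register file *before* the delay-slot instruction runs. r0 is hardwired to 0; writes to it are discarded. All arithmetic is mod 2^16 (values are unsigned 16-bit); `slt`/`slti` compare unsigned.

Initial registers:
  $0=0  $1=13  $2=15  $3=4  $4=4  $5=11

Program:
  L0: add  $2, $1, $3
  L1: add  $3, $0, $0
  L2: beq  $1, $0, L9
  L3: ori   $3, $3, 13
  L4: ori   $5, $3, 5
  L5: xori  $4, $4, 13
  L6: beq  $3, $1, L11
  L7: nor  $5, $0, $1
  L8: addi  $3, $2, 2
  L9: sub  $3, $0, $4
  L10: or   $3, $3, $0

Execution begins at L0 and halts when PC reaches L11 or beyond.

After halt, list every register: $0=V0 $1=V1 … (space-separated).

$0=0 $1=13 $2=17 $3=13 $4=9 $5=65522

PC=0  add  $2, $1, $3        | $0=0 $1=13 $2=17 $3=4 $4=4 $5=11
PC=1  add  $3, $0, $0        | $0=0 $1=13 $2=17 $3=0 $4=4 $5=11
PC=2  beq  $1, $0, L9        | $0=0 $1=13 $2=17 $3=0 $4=4 $5=11  [not taken]
PC=3  ori   $3, $3, 13       | $0=0 $1=13 $2=17 $3=13 $4=4 $5=11
PC=4  ori   $5, $3, 5        | $0=0 $1=13 $2=17 $3=13 $4=4 $5=13
PC=5  xori  $4, $4, 13       | $0=0 $1=13 $2=17 $3=13 $4=9 $5=13
PC=6  beq  $3, $1, L11       | $0=0 $1=13 $2=17 $3=13 $4=9 $5=13  [TAKEN]
PC=7  nor  $5, $0, $1        | $0=0 $1=13 $2=17 $3=13 $4=9 $5=65522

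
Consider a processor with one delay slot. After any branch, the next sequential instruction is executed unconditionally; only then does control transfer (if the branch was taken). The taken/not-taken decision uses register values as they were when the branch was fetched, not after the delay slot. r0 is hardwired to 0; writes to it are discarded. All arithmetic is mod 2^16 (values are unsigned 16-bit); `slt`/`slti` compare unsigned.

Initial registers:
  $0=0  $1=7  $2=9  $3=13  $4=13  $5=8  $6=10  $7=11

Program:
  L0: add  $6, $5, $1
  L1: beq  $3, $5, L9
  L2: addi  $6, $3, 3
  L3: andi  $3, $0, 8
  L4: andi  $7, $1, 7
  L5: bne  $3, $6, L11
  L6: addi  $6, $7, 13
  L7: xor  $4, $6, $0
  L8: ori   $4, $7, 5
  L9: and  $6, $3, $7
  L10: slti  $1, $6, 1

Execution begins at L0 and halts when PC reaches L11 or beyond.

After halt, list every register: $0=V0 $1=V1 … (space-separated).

[0] add  $6, $5, $1  →  {$0:0, $1:7, $2:9, $3:13, $4:13, $5:8, $6:15, $7:11}
[1] beq  $3, $5, L9  →  {$0:0, $1:7, $2:9, $3:13, $4:13, $5:8, $6:15, $7:11}  ⟨branch fallthrough⟩
[2] addi  $6, $3, 3  →  {$0:0, $1:7, $2:9, $3:13, $4:13, $5:8, $6:16, $7:11}
[3] andi  $3, $0, 8  →  {$0:0, $1:7, $2:9, $3:0, $4:13, $5:8, $6:16, $7:11}
[4] andi  $7, $1, 7  →  {$0:0, $1:7, $2:9, $3:0, $4:13, $5:8, $6:16, $7:7}
[5] bne  $3, $6, L11  →  {$0:0, $1:7, $2:9, $3:0, $4:13, $5:8, $6:16, $7:7}  ⟨branch taken⟩
[6] addi  $6, $7, 13  →  {$0:0, $1:7, $2:9, $3:0, $4:13, $5:8, $6:20, $7:7}

$0=0 $1=7 $2=9 $3=0 $4=13 $5=8 $6=20 $7=7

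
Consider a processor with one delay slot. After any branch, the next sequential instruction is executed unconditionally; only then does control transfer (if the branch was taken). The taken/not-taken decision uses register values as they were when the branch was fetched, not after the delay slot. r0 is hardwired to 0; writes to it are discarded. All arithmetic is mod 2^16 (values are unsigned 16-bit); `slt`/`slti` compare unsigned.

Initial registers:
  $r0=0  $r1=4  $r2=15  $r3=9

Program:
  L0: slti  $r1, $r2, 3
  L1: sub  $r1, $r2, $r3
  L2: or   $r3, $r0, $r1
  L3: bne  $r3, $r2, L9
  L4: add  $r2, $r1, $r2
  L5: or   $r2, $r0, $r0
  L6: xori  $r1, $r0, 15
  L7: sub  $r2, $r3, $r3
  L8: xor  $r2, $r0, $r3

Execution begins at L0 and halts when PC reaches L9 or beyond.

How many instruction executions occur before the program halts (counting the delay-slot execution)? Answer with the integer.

PC=0  slti  $r1, $r2, 3      | $r0=0 $r1=0 $r2=15 $r3=9
PC=1  sub  $r1, $r2, $r3     | $r0=0 $r1=6 $r2=15 $r3=9
PC=2  or   $r3, $r0, $r1     | $r0=0 $r1=6 $r2=15 $r3=6
PC=3  bne  $r3, $r2, L9      | $r0=0 $r1=6 $r2=15 $r3=6  [TAKEN]
PC=4  add  $r2, $r1, $r2     | $r0=0 $r1=6 $r2=21 $r3=6

5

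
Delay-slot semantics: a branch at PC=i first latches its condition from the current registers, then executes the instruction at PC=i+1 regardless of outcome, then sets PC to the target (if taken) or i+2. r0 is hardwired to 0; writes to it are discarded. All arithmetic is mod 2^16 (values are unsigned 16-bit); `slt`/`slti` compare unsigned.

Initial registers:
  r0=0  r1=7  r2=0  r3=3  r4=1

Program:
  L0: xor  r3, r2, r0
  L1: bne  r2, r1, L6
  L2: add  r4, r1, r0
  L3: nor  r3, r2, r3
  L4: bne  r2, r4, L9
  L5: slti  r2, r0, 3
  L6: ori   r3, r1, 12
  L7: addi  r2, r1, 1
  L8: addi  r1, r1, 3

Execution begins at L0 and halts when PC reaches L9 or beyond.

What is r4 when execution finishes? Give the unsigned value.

  step pc=0: xor  r3, r2, r0  regs=(0,7,0,0,1)
  step pc=1: bne  r2, r1, L6  cond=T  regs=(0,7,0,0,1)
  step pc=2: add  r4, r1, r0  regs=(0,7,0,0,7)
  step pc=6: ori   r3, r1, 12  regs=(0,7,0,15,7)
  step pc=7: addi  r2, r1, 1  regs=(0,7,8,15,7)
  step pc=8: addi  r1, r1, 3  regs=(0,10,8,15,7)

7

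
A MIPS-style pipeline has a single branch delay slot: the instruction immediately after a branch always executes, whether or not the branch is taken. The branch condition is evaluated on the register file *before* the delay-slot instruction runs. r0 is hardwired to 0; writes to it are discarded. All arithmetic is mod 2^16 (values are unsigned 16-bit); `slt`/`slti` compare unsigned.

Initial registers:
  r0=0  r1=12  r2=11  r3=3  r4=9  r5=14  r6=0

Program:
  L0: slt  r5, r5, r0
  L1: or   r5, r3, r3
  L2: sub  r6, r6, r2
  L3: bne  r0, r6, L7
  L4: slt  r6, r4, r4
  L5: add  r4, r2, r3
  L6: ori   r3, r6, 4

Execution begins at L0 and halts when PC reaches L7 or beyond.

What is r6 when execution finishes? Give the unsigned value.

0

#0 slt  r5, r5, r0 ; 0/12/11/3/9/0/0
#1 or   r5, r3, r3 ; 0/12/11/3/9/3/0
#2 sub  r6, r6, r2 ; 0/12/11/3/9/3/65525
#3 bne  r0, r6, L7 ; 0/12/11/3/9/3/65525 ; →target
#4 slt  r6, r4, r4 ; 0/12/11/3/9/3/0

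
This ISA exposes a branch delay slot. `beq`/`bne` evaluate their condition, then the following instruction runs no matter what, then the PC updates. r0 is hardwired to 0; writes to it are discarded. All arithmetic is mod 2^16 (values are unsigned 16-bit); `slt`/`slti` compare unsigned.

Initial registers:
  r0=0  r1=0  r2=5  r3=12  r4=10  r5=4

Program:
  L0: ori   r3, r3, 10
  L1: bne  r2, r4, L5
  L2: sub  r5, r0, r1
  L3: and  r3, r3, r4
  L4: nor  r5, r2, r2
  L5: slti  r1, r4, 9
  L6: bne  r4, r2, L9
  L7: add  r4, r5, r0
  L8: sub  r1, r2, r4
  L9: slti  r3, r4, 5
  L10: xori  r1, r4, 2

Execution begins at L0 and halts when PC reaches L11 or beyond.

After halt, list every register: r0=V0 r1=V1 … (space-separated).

  step pc=0: ori   r3, r3, 10  regs=(0,0,5,14,10,4)
  step pc=1: bne  r2, r4, L5  cond=T  regs=(0,0,5,14,10,4)
  step pc=2: sub  r5, r0, r1  regs=(0,0,5,14,10,0)
  step pc=5: slti  r1, r4, 9  regs=(0,0,5,14,10,0)
  step pc=6: bne  r4, r2, L9  cond=T  regs=(0,0,5,14,10,0)
  step pc=7: add  r4, r5, r0  regs=(0,0,5,14,0,0)
  step pc=9: slti  r3, r4, 5  regs=(0,0,5,1,0,0)
  step pc=10: xori  r1, r4, 2  regs=(0,2,5,1,0,0)

r0=0 r1=2 r2=5 r3=1 r4=0 r5=0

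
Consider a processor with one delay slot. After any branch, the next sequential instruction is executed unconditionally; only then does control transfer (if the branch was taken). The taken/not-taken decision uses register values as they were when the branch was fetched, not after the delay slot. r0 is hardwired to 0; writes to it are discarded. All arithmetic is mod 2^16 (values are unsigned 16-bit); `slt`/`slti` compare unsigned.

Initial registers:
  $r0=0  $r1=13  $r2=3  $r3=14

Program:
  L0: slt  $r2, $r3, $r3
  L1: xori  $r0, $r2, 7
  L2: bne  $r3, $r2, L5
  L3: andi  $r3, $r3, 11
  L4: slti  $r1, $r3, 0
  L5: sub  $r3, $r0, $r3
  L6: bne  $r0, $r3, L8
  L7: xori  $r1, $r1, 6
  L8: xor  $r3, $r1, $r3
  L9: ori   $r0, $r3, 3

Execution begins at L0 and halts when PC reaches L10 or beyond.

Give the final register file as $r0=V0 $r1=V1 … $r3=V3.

  step pc=0: slt  $r2, $r3, $r3  regs=(0,13,0,14)
  step pc=1: xori  $r0, $r2, 7  regs=(0,13,0,14)
  step pc=2: bne  $r3, $r2, L5  cond=T  regs=(0,13,0,14)
  step pc=3: andi  $r3, $r3, 11  regs=(0,13,0,10)
  step pc=5: sub  $r3, $r0, $r3  regs=(0,13,0,65526)
  step pc=6: bne  $r0, $r3, L8  cond=T  regs=(0,13,0,65526)
  step pc=7: xori  $r1, $r1, 6  regs=(0,11,0,65526)
  step pc=8: xor  $r3, $r1, $r3  regs=(0,11,0,65533)
  step pc=9: ori   $r0, $r3, 3  regs=(0,11,0,65533)

$r0=0 $r1=11 $r2=0 $r3=65533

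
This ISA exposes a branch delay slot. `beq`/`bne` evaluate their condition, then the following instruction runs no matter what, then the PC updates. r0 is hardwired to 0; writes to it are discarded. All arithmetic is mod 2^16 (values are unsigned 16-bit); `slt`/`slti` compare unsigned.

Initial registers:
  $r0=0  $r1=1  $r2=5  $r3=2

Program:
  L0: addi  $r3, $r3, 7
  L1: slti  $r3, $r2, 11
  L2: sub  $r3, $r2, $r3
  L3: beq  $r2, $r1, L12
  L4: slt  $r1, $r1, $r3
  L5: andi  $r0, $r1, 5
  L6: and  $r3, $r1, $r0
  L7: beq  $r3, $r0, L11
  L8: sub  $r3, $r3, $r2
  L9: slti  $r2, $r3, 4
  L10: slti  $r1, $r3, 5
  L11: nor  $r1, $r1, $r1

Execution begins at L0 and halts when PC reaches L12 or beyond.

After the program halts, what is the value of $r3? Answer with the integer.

#0 addi  $r3, $r3, 7 ; 0/1/5/9
#1 slti  $r3, $r2, 11 ; 0/1/5/1
#2 sub  $r3, $r2, $r3 ; 0/1/5/4
#3 beq  $r2, $r1, L12 ; 0/1/5/4 ; →fallthru
#4 slt  $r1, $r1, $r3 ; 0/1/5/4
#5 andi  $r0, $r1, 5 ; 0/1/5/4
#6 and  $r3, $r1, $r0 ; 0/1/5/0
#7 beq  $r3, $r0, L11 ; 0/1/5/0 ; →target
#8 sub  $r3, $r3, $r2 ; 0/1/5/65531
#11 nor  $r1, $r1, $r1 ; 0/65534/5/65531

65531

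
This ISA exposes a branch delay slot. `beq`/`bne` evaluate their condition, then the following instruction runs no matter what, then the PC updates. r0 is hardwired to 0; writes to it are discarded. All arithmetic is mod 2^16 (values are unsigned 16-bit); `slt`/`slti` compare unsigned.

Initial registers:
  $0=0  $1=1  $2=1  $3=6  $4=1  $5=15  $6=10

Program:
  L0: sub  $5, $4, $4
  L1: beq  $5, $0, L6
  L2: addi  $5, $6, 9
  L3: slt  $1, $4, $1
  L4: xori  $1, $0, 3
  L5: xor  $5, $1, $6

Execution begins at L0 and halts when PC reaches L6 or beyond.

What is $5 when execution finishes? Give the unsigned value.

19

PC=0  sub  $5, $4, $4        | $0=0 $1=1 $2=1 $3=6 $4=1 $5=0 $6=10
PC=1  beq  $5, $0, L6        | $0=0 $1=1 $2=1 $3=6 $4=1 $5=0 $6=10  [TAKEN]
PC=2  addi  $5, $6, 9        | $0=0 $1=1 $2=1 $3=6 $4=1 $5=19 $6=10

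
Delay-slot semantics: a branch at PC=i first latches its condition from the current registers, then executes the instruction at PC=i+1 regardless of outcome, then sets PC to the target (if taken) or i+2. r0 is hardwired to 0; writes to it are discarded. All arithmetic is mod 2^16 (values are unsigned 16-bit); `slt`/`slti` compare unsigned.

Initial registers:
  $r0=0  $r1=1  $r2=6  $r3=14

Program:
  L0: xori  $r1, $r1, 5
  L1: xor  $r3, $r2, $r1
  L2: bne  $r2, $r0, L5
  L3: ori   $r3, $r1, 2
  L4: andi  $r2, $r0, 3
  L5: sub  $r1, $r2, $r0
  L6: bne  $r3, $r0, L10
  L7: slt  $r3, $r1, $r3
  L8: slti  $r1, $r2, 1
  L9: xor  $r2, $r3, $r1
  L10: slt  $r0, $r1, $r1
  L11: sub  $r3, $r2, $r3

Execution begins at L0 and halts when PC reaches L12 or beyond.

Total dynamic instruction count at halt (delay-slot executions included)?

[0] xori  $r1, $r1, 5  →  {$r0:0, $r1:4, $r2:6, $r3:14}
[1] xor  $r3, $r2, $r1  →  {$r0:0, $r1:4, $r2:6, $r3:2}
[2] bne  $r2, $r0, L5  →  {$r0:0, $r1:4, $r2:6, $r3:2}  ⟨branch taken⟩
[3] ori   $r3, $r1, 2  →  {$r0:0, $r1:4, $r2:6, $r3:6}
[5] sub  $r1, $r2, $r0  →  {$r0:0, $r1:6, $r2:6, $r3:6}
[6] bne  $r3, $r0, L10  →  {$r0:0, $r1:6, $r2:6, $r3:6}  ⟨branch taken⟩
[7] slt  $r3, $r1, $r3  →  {$r0:0, $r1:6, $r2:6, $r3:0}
[10] slt  $r0, $r1, $r1  →  {$r0:0, $r1:6, $r2:6, $r3:0}
[11] sub  $r3, $r2, $r3  →  {$r0:0, $r1:6, $r2:6, $r3:6}

9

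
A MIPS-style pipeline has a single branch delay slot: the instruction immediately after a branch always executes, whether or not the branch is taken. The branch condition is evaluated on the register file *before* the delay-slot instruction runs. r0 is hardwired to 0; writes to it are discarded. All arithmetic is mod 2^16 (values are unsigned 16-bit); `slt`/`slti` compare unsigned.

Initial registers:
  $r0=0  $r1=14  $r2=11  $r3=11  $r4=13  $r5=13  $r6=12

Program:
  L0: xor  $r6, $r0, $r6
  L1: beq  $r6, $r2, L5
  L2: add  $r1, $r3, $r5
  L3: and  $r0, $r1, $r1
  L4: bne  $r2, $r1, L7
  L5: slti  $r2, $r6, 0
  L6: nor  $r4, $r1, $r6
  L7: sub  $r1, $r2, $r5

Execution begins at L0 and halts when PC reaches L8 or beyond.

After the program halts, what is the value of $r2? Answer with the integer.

#0 xor  $r6, $r0, $r6 ; 0/14/11/11/13/13/12
#1 beq  $r6, $r2, L5 ; 0/14/11/11/13/13/12 ; →fallthru
#2 add  $r1, $r3, $r5 ; 0/24/11/11/13/13/12
#3 and  $r0, $r1, $r1 ; 0/24/11/11/13/13/12
#4 bne  $r2, $r1, L7 ; 0/24/11/11/13/13/12 ; →target
#5 slti  $r2, $r6, 0 ; 0/24/0/11/13/13/12
#7 sub  $r1, $r2, $r5 ; 0/65523/0/11/13/13/12

0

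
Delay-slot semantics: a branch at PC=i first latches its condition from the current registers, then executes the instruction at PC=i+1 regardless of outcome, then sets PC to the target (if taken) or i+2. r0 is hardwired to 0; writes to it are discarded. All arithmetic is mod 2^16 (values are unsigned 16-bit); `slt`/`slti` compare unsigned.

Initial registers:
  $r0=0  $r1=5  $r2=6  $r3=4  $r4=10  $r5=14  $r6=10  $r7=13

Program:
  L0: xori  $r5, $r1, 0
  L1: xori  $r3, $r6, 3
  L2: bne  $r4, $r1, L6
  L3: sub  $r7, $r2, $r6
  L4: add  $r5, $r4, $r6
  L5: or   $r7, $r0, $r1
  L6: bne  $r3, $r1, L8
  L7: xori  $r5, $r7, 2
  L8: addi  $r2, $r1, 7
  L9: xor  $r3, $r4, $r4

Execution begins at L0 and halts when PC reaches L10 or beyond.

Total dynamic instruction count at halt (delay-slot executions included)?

  step pc=0: xori  $r5, $r1, 0  regs=(0,5,6,4,10,5,10,13)
  step pc=1: xori  $r3, $r6, 3  regs=(0,5,6,9,10,5,10,13)
  step pc=2: bne  $r4, $r1, L6  cond=T  regs=(0,5,6,9,10,5,10,13)
  step pc=3: sub  $r7, $r2, $r6  regs=(0,5,6,9,10,5,10,65532)
  step pc=6: bne  $r3, $r1, L8  cond=T  regs=(0,5,6,9,10,5,10,65532)
  step pc=7: xori  $r5, $r7, 2  regs=(0,5,6,9,10,65534,10,65532)
  step pc=8: addi  $r2, $r1, 7  regs=(0,5,12,9,10,65534,10,65532)
  step pc=9: xor  $r3, $r4, $r4  regs=(0,5,12,0,10,65534,10,65532)

8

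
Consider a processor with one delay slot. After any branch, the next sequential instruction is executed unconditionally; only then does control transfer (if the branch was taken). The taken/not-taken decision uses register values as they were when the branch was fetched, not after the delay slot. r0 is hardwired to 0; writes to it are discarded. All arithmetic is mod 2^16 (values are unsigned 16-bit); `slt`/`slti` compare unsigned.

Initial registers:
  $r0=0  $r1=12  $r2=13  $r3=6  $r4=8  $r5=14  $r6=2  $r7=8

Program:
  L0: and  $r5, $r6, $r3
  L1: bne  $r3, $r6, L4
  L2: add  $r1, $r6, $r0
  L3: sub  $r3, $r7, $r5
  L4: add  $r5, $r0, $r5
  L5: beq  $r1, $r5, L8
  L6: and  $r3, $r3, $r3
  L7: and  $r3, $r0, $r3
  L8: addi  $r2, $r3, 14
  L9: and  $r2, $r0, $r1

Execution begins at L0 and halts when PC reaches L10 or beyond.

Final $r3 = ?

6

#0 and  $r5, $r6, $r3 ; 0/12/13/6/8/2/2/8
#1 bne  $r3, $r6, L4 ; 0/12/13/6/8/2/2/8 ; →target
#2 add  $r1, $r6, $r0 ; 0/2/13/6/8/2/2/8
#4 add  $r5, $r0, $r5 ; 0/2/13/6/8/2/2/8
#5 beq  $r1, $r5, L8 ; 0/2/13/6/8/2/2/8 ; →target
#6 and  $r3, $r3, $r3 ; 0/2/13/6/8/2/2/8
#8 addi  $r2, $r3, 14 ; 0/2/20/6/8/2/2/8
#9 and  $r2, $r0, $r1 ; 0/2/0/6/8/2/2/8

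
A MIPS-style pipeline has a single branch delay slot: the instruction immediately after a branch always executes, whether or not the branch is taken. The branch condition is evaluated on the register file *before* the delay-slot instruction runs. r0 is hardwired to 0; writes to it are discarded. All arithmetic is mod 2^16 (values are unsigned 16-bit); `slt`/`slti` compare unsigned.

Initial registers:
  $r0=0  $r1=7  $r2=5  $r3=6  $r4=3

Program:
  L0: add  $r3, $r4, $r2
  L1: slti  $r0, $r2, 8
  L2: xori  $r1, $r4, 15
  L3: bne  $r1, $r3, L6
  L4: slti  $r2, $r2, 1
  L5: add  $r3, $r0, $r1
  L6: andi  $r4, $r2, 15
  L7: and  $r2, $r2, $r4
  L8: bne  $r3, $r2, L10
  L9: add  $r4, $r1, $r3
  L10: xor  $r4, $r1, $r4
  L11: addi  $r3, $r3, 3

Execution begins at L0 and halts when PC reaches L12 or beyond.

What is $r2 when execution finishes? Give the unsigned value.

0

  step pc=0: add  $r3, $r4, $r2  regs=(0,7,5,8,3)
  step pc=1: slti  $r0, $r2, 8  regs=(0,7,5,8,3)
  step pc=2: xori  $r1, $r4, 15  regs=(0,12,5,8,3)
  step pc=3: bne  $r1, $r3, L6  cond=T  regs=(0,12,5,8,3)
  step pc=4: slti  $r2, $r2, 1  regs=(0,12,0,8,3)
  step pc=6: andi  $r4, $r2, 15  regs=(0,12,0,8,0)
  step pc=7: and  $r2, $r2, $r4  regs=(0,12,0,8,0)
  step pc=8: bne  $r3, $r2, L10  cond=T  regs=(0,12,0,8,0)
  step pc=9: add  $r4, $r1, $r3  regs=(0,12,0,8,20)
  step pc=10: xor  $r4, $r1, $r4  regs=(0,12,0,8,24)
  step pc=11: addi  $r3, $r3, 3  regs=(0,12,0,11,24)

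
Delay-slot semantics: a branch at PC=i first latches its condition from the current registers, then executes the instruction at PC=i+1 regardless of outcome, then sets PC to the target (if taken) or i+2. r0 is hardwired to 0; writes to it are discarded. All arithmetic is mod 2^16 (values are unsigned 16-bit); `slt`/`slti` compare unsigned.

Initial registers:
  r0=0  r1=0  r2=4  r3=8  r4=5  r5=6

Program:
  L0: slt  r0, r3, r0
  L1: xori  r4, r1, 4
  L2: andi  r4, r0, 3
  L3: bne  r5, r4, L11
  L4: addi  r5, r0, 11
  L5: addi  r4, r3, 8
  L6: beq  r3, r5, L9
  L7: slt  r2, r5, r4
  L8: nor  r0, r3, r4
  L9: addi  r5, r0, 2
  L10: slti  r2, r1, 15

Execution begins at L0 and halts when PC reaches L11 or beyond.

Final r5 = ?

11

#0 slt  r0, r3, r0 ; 0/0/4/8/5/6
#1 xori  r4, r1, 4 ; 0/0/4/8/4/6
#2 andi  r4, r0, 3 ; 0/0/4/8/0/6
#3 bne  r5, r4, L11 ; 0/0/4/8/0/6 ; →target
#4 addi  r5, r0, 11 ; 0/0/4/8/0/11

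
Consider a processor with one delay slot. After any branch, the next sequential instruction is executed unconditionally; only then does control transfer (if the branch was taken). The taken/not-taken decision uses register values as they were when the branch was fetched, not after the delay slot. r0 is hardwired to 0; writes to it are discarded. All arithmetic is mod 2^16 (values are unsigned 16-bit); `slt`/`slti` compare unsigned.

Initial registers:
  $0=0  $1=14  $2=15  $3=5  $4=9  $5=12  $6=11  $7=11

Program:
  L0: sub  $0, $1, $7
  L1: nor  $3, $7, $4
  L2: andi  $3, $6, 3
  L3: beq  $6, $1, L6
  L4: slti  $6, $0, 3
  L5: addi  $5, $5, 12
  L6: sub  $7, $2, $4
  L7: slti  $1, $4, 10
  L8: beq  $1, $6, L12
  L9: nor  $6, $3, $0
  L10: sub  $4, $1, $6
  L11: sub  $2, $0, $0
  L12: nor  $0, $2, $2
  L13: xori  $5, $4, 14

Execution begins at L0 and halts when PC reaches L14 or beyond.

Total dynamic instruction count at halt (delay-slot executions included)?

12

[0] sub  $0, $1, $7  →  {$0:0, $1:14, $2:15, $3:5, $4:9, $5:12, $6:11, $7:11}
[1] nor  $3, $7, $4  →  {$0:0, $1:14, $2:15, $3:65524, $4:9, $5:12, $6:11, $7:11}
[2] andi  $3, $6, 3  →  {$0:0, $1:14, $2:15, $3:3, $4:9, $5:12, $6:11, $7:11}
[3] beq  $6, $1, L6  →  {$0:0, $1:14, $2:15, $3:3, $4:9, $5:12, $6:11, $7:11}  ⟨branch fallthrough⟩
[4] slti  $6, $0, 3  →  {$0:0, $1:14, $2:15, $3:3, $4:9, $5:12, $6:1, $7:11}
[5] addi  $5, $5, 12  →  {$0:0, $1:14, $2:15, $3:3, $4:9, $5:24, $6:1, $7:11}
[6] sub  $7, $2, $4  →  {$0:0, $1:14, $2:15, $3:3, $4:9, $5:24, $6:1, $7:6}
[7] slti  $1, $4, 10  →  {$0:0, $1:1, $2:15, $3:3, $4:9, $5:24, $6:1, $7:6}
[8] beq  $1, $6, L12  →  {$0:0, $1:1, $2:15, $3:3, $4:9, $5:24, $6:1, $7:6}  ⟨branch taken⟩
[9] nor  $6, $3, $0  →  {$0:0, $1:1, $2:15, $3:3, $4:9, $5:24, $6:65532, $7:6}
[12] nor  $0, $2, $2  →  {$0:0, $1:1, $2:15, $3:3, $4:9, $5:24, $6:65532, $7:6}
[13] xori  $5, $4, 14  →  {$0:0, $1:1, $2:15, $3:3, $4:9, $5:7, $6:65532, $7:6}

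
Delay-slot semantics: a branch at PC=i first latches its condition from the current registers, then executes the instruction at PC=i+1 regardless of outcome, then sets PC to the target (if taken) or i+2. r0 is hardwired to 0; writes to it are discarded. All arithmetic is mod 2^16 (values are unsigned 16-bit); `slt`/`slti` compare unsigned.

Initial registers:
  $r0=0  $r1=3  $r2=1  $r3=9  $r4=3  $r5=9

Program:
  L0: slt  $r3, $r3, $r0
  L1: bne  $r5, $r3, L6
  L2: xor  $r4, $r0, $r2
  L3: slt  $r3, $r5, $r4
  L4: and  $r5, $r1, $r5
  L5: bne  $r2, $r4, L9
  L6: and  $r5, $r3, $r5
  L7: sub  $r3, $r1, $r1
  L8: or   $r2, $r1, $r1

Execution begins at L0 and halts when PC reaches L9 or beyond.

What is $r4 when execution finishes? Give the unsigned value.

  step pc=0: slt  $r3, $r3, $r0  regs=(0,3,1,0,3,9)
  step pc=1: bne  $r5, $r3, L6  cond=T  regs=(0,3,1,0,3,9)
  step pc=2: xor  $r4, $r0, $r2  regs=(0,3,1,0,1,9)
  step pc=6: and  $r5, $r3, $r5  regs=(0,3,1,0,1,0)
  step pc=7: sub  $r3, $r1, $r1  regs=(0,3,1,0,1,0)
  step pc=8: or   $r2, $r1, $r1  regs=(0,3,3,0,1,0)

1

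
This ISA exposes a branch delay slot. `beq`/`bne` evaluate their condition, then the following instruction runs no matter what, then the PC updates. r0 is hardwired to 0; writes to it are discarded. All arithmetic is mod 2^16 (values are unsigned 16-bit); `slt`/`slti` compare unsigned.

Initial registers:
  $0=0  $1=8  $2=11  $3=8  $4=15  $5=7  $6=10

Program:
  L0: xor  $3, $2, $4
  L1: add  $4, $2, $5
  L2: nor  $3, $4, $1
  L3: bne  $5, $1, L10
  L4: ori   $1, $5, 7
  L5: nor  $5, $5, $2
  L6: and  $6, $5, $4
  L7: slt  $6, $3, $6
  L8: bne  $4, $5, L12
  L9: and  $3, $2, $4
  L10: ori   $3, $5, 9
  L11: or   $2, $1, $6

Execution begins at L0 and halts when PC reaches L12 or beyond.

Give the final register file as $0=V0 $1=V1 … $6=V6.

PC=0  xor  $3, $2, $4        | $0=0 $1=8 $2=11 $3=4 $4=15 $5=7 $6=10
PC=1  add  $4, $2, $5        | $0=0 $1=8 $2=11 $3=4 $4=18 $5=7 $6=10
PC=2  nor  $3, $4, $1        | $0=0 $1=8 $2=11 $3=65509 $4=18 $5=7 $6=10
PC=3  bne  $5, $1, L10       | $0=0 $1=8 $2=11 $3=65509 $4=18 $5=7 $6=10  [TAKEN]
PC=4  ori   $1, $5, 7        | $0=0 $1=7 $2=11 $3=65509 $4=18 $5=7 $6=10
PC=10 ori   $3, $5, 9        | $0=0 $1=7 $2=11 $3=15 $4=18 $5=7 $6=10
PC=11 or   $2, $1, $6        | $0=0 $1=7 $2=15 $3=15 $4=18 $5=7 $6=10

$0=0 $1=7 $2=15 $3=15 $4=18 $5=7 $6=10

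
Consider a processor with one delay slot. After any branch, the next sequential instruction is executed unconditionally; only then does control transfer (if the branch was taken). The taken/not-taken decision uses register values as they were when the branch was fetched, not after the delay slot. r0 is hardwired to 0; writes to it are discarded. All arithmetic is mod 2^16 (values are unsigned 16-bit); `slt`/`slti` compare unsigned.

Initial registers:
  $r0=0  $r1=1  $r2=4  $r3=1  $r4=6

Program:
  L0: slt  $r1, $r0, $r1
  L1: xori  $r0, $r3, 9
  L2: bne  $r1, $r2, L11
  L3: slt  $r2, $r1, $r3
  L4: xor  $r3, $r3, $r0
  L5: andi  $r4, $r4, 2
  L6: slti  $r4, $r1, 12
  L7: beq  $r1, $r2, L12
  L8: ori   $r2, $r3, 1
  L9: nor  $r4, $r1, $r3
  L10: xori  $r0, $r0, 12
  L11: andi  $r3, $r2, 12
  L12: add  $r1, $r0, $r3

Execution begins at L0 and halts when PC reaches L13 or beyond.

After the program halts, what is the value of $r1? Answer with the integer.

[0] slt  $r1, $r0, $r1  →  {$r0:0, $r1:1, $r2:4, $r3:1, $r4:6}
[1] xori  $r0, $r3, 9  →  {$r0:0, $r1:1, $r2:4, $r3:1, $r4:6}
[2] bne  $r1, $r2, L11  →  {$r0:0, $r1:1, $r2:4, $r3:1, $r4:6}  ⟨branch taken⟩
[3] slt  $r2, $r1, $r3  →  {$r0:0, $r1:1, $r2:0, $r3:1, $r4:6}
[11] andi  $r3, $r2, 12  →  {$r0:0, $r1:1, $r2:0, $r3:0, $r4:6}
[12] add  $r1, $r0, $r3  →  {$r0:0, $r1:0, $r2:0, $r3:0, $r4:6}

0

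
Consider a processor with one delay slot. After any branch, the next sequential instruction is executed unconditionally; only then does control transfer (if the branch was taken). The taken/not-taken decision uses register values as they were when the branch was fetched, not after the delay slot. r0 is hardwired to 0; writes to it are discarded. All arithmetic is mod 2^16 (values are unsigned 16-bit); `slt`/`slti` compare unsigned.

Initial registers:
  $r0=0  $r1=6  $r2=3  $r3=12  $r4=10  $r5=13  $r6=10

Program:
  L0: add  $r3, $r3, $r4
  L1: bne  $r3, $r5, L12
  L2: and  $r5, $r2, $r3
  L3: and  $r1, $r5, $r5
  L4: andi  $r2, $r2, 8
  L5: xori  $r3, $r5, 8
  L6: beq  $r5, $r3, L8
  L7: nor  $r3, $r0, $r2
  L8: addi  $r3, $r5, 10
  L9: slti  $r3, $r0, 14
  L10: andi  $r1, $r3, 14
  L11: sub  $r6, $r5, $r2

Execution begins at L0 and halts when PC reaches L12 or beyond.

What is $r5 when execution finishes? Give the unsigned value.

2

#0 add  $r3, $r3, $r4 ; 0/6/3/22/10/13/10
#1 bne  $r3, $r5, L12 ; 0/6/3/22/10/13/10 ; →target
#2 and  $r5, $r2, $r3 ; 0/6/3/22/10/2/10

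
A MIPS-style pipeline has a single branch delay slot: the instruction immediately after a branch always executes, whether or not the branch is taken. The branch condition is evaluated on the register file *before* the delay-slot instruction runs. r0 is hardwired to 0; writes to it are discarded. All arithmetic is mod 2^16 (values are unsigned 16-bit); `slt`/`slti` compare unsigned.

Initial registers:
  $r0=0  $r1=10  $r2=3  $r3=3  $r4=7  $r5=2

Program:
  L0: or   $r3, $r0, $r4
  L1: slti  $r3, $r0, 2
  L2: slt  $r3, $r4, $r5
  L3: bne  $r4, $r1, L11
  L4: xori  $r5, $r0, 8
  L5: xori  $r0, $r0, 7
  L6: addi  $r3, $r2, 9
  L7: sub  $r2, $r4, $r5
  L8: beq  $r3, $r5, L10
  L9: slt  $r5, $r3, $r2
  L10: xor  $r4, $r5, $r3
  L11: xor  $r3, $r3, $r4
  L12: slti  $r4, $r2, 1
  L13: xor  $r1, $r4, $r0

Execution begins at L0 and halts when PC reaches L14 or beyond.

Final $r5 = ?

PC=0  or   $r3, $r0, $r4     | $r0=0 $r1=10 $r2=3 $r3=7 $r4=7 $r5=2
PC=1  slti  $r3, $r0, 2      | $r0=0 $r1=10 $r2=3 $r3=1 $r4=7 $r5=2
PC=2  slt  $r3, $r4, $r5     | $r0=0 $r1=10 $r2=3 $r3=0 $r4=7 $r5=2
PC=3  bne  $r4, $r1, L11     | $r0=0 $r1=10 $r2=3 $r3=0 $r4=7 $r5=2  [TAKEN]
PC=4  xori  $r5, $r0, 8      | $r0=0 $r1=10 $r2=3 $r3=0 $r4=7 $r5=8
PC=11 xor  $r3, $r3, $r4     | $r0=0 $r1=10 $r2=3 $r3=7 $r4=7 $r5=8
PC=12 slti  $r4, $r2, 1      | $r0=0 $r1=10 $r2=3 $r3=7 $r4=0 $r5=8
PC=13 xor  $r1, $r4, $r0     | $r0=0 $r1=0 $r2=3 $r3=7 $r4=0 $r5=8

8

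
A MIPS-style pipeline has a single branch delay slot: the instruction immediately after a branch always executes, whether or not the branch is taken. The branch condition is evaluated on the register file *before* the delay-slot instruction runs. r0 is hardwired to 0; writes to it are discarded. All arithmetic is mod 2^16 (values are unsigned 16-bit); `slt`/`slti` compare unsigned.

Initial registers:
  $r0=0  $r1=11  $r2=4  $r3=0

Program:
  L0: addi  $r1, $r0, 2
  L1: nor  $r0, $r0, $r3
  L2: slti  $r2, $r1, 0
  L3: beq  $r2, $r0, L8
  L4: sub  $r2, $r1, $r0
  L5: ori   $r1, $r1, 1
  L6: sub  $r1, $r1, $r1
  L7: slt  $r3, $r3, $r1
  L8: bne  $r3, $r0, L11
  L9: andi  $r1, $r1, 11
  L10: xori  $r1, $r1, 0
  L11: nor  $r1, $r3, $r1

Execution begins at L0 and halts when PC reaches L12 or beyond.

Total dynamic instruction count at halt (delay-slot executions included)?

9

#0 addi  $r1, $r0, 2 ; 0/2/4/0
#1 nor  $r0, $r0, $r3 ; 0/2/4/0
#2 slti  $r2, $r1, 0 ; 0/2/0/0
#3 beq  $r2, $r0, L8 ; 0/2/0/0 ; →target
#4 sub  $r2, $r1, $r0 ; 0/2/2/0
#8 bne  $r3, $r0, L11 ; 0/2/2/0 ; →fallthru
#9 andi  $r1, $r1, 11 ; 0/2/2/0
#10 xori  $r1, $r1, 0 ; 0/2/2/0
#11 nor  $r1, $r3, $r1 ; 0/65533/2/0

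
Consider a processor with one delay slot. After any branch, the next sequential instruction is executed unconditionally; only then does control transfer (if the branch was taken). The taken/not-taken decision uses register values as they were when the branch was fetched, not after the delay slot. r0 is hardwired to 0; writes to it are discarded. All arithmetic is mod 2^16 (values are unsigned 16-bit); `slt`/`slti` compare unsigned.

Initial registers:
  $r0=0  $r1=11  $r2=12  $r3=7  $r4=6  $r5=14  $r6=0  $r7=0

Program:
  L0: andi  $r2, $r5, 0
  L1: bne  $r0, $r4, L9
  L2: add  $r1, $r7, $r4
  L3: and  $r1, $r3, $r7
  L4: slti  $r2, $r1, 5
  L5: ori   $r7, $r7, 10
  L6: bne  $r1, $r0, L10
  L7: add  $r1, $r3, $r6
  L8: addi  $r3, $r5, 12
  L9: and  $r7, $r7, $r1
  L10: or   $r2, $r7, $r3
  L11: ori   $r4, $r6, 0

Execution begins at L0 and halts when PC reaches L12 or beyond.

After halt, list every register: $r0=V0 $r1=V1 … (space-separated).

$r0=0 $r1=6 $r2=7 $r3=7 $r4=0 $r5=14 $r6=0 $r7=0

  step pc=0: andi  $r2, $r5, 0  regs=(0,11,0,7,6,14,0,0)
  step pc=1: bne  $r0, $r4, L9  cond=T  regs=(0,11,0,7,6,14,0,0)
  step pc=2: add  $r1, $r7, $r4  regs=(0,6,0,7,6,14,0,0)
  step pc=9: and  $r7, $r7, $r1  regs=(0,6,0,7,6,14,0,0)
  step pc=10: or   $r2, $r7, $r3  regs=(0,6,7,7,6,14,0,0)
  step pc=11: ori   $r4, $r6, 0  regs=(0,6,7,7,0,14,0,0)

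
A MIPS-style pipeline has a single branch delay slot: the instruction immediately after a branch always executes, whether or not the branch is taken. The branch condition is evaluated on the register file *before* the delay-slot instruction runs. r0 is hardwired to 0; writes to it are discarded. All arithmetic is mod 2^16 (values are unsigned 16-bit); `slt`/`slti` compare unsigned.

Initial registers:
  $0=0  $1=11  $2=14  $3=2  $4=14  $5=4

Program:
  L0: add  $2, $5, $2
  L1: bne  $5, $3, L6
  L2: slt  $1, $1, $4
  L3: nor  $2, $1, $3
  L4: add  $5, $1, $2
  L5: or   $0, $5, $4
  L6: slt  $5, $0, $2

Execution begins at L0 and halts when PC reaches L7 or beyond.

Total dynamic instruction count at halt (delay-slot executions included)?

[0] add  $2, $5, $2  →  {$0:0, $1:11, $2:18, $3:2, $4:14, $5:4}
[1] bne  $5, $3, L6  →  {$0:0, $1:11, $2:18, $3:2, $4:14, $5:4}  ⟨branch taken⟩
[2] slt  $1, $1, $4  →  {$0:0, $1:1, $2:18, $3:2, $4:14, $5:4}
[6] slt  $5, $0, $2  →  {$0:0, $1:1, $2:18, $3:2, $4:14, $5:1}

4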